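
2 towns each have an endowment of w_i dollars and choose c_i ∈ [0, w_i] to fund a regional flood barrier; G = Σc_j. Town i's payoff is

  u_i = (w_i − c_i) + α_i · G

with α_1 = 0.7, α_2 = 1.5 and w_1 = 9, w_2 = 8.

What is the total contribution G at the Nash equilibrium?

∂u_i/∂c_i = α_i − 1, so town i contributes w_i if α_i > 1, else 0.
α_i > 1 for i ∈ {2}; NE contributions (0, 8), G = 8.

8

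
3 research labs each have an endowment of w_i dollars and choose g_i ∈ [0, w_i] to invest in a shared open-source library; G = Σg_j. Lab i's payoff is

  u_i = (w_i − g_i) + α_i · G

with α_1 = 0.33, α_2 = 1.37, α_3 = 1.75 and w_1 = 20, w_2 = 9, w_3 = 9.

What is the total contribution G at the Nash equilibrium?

∂u_i/∂g_i = α_i − 1, so lab i contributes w_i if α_i > 1, else 0.
α_i > 1 for i ∈ {2, 3}; NE contributions (0, 9, 9), G = 18.

18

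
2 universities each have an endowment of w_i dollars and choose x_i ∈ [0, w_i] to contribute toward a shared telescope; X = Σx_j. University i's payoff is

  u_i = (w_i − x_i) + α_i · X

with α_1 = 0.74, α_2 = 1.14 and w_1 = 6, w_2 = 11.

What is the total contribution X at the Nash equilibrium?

11

∂u_i/∂x_i = α_i − 1, so university i contributes w_i if α_i > 1, else 0.
α_i > 1 for i ∈ {2}; NE contributions (0, 11), X = 11.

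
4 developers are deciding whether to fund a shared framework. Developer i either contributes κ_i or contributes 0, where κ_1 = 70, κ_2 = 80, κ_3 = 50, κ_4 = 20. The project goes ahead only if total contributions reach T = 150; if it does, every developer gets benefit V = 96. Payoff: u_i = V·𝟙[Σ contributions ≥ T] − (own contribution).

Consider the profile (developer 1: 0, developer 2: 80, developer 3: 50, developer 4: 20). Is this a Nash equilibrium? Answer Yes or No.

Total = 150 ≥ 150: provided.
Developer 1 (pledges 0, payoff 96): pledging 70 → total 220, payoff 26. No gain.
Developer 2 (pledges 80, payoff 16): dropping to 0 → total 70, payoff 0. No gain.
Developer 3 (pledges 50, payoff 46): dropping to 0 → total 100, payoff 0. No gain.
Developer 4 (pledges 20, payoff 76): dropping to 0 → total 130, payoff 0. No gain.

Yes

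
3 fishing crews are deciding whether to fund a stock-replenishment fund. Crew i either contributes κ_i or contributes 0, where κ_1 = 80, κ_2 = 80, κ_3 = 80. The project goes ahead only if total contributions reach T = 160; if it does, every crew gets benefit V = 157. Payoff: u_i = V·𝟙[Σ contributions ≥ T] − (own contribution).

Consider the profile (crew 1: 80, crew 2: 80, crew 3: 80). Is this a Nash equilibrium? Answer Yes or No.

Total = 240 ≥ 160: provided.
Crew 1 (pledges 80, payoff 77): dropping to 0 → total 160, payoff 157. Profitable deviation.

No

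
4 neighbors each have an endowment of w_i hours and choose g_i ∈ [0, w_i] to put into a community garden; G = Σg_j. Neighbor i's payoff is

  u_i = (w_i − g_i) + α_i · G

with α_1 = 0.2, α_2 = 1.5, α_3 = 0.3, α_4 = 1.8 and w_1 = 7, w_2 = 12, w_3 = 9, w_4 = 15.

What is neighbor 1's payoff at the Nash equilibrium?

∂u_i/∂g_i = α_i − 1, so neighbor i contributes w_i if α_i > 1, else 0.
α_i > 1 for i ∈ {2, 4}; NE contributions (0, 12, 0, 15), G = 27.
u_1 = (7 − 0) + 0.2·27 = 12.4.

12.4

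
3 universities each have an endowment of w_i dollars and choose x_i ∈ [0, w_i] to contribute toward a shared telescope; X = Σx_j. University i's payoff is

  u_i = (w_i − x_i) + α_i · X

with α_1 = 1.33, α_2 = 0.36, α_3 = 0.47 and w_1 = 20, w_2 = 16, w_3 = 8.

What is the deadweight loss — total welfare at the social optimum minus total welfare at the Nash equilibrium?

27.84

∂u_i/∂x_i = α_i − 1, so university i contributes w_i if α_i > 1, else 0.
α_i > 1 for i ∈ {1}; NE contributions (20, 0, 0), X = 20.
W^NE = Σw_i − X^NE + (Σα_i)·X^NE = 44 + 1.16·20 = 67.2.
Planner: ∂(Σu_j)/∂x_i = Σα_j − 1 = 1.16 > 0, so everyone contributes w_i; X^SO = 44, W^SO = 44 + 1.16·44 = 95.04.
Deadweight loss = 27.84.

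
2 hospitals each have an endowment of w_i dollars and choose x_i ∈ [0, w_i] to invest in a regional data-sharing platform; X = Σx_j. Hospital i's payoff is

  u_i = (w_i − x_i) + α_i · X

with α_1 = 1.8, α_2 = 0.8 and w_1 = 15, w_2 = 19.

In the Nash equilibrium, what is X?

15

∂u_i/∂x_i = α_i − 1, so hospital i contributes w_i if α_i > 1, else 0.
α_i > 1 for i ∈ {1}; NE contributions (15, 0), X = 15.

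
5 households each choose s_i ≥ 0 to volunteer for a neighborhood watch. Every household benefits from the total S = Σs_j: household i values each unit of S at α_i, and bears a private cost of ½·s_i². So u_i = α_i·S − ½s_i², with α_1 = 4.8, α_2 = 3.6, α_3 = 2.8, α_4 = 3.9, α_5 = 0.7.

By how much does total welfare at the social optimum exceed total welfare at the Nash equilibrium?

Household i's FOC: ∂u_i/∂s_i = α_i − s_i = 0, so s_i* = α_i.
NE contributions = (4.8, 3.6, 2.8, 3.9, 0.7); S = 15.8.
W^NE = (Σα)·S − ½Σα_i² = 15.8² − ½·59.54 = 219.87.
Planner sets s_i = Σα_j = 15.8 for every i, so S^SO = 5·15.8 = 79.
W^SO = (Σα)·S^SO − ½·5·(Σα)² = (5/2)·15.8² = 624.1.
Deadweight loss = W^SO − W^NE = 404.23.

404.23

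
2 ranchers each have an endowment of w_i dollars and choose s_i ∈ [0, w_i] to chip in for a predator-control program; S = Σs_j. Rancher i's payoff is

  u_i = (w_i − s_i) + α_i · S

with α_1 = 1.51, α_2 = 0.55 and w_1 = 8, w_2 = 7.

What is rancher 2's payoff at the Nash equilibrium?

11.4

∂u_i/∂s_i = α_i − 1, so rancher i contributes w_i if α_i > 1, else 0.
α_i > 1 for i ∈ {1}; NE contributions (8, 0), S = 8.
u_2 = (7 − 0) + 0.55·8 = 11.4.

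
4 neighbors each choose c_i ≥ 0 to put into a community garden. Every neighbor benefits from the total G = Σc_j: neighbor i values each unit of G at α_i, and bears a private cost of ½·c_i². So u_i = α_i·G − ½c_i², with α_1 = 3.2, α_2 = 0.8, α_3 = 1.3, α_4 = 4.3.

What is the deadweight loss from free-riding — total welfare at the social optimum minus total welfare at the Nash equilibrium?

107.69

Neighbor i's FOC: ∂u_i/∂c_i = α_i − c_i = 0, so c_i* = α_i.
NE contributions = (3.2, 0.8, 1.3, 4.3); G = 9.6.
W^NE = (Σα)·G − ½Σα_i² = 9.6² − ½·31.06 = 76.63.
Planner sets c_i = Σα_j = 9.6 for every i, so G^SO = 4·9.6 = 38.4.
W^SO = (Σα)·G^SO − ½·4·(Σα)² = (4/2)·9.6² = 184.32.
Deadweight loss = W^SO − W^NE = 107.69.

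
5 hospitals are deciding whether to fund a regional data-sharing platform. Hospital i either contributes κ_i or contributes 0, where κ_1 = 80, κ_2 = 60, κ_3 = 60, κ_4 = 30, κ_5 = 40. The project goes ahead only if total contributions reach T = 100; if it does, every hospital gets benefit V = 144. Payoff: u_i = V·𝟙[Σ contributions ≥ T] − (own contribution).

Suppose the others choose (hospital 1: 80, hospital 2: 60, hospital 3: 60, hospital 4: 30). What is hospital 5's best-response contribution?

0

Others' total = 230 ≥ 100; contributing adds cost 40 for no extra benefit.
Best response: 0.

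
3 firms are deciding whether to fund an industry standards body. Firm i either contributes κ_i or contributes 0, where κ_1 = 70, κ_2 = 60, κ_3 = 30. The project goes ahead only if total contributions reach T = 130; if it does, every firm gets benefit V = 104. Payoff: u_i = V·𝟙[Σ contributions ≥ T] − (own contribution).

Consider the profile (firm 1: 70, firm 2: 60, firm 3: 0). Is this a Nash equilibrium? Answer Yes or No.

Yes

Total = 130 ≥ 130: provided.
Firm 1 (pledges 70, payoff 34): dropping to 0 → total 60, payoff 0. No gain.
Firm 2 (pledges 60, payoff 44): dropping to 0 → total 70, payoff 0. No gain.
Firm 3 (pledges 0, payoff 104): pledging 30 → total 160, payoff 74. No gain.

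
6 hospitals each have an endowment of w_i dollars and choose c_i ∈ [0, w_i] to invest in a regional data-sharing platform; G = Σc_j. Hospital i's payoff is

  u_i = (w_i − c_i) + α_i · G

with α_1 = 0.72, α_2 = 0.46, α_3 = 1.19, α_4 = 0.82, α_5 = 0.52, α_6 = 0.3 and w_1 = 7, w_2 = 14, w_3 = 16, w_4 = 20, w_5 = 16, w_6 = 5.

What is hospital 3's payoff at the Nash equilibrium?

19.04

∂u_i/∂c_i = α_i − 1, so hospital i contributes w_i if α_i > 1, else 0.
α_i > 1 for i ∈ {3}; NE contributions (0, 0, 16, 0, 0, 0), G = 16.
u_3 = (16 − 16) + 1.19·16 = 19.04.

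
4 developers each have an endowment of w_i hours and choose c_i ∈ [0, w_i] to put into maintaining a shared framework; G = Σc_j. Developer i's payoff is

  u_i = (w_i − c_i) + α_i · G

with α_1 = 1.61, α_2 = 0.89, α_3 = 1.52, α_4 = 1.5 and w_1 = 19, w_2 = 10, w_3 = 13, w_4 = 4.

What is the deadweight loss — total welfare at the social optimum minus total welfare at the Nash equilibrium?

∂u_i/∂c_i = α_i − 1, so developer i contributes w_i if α_i > 1, else 0.
α_i > 1 for i ∈ {1, 3, 4}; NE contributions (19, 0, 13, 4), G = 36.
W^NE = Σw_i − G^NE + (Σα_i)·G^NE = 46 + 4.52·36 = 208.72.
Planner: ∂(Σu_j)/∂c_i = Σα_j − 1 = 4.52 > 0, so everyone contributes w_i; G^SO = 46, W^SO = 46 + 4.52·46 = 253.92.
Deadweight loss = 45.2.

45.2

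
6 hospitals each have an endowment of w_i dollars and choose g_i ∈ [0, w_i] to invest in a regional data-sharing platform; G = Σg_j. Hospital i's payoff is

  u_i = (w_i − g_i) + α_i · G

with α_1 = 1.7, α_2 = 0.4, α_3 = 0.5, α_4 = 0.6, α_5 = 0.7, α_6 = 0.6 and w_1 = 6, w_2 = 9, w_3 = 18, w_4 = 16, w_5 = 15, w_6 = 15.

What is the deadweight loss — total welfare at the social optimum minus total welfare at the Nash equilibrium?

255.5

∂u_i/∂g_i = α_i − 1, so hospital i contributes w_i if α_i > 1, else 0.
α_i > 1 for i ∈ {1}; NE contributions (6, 0, 0, 0, 0, 0), G = 6.
W^NE = Σw_i − G^NE + (Σα_i)·G^NE = 79 + 3.5·6 = 100.
Planner: ∂(Σu_j)/∂g_i = Σα_j − 1 = 3.5 > 0, so everyone contributes w_i; G^SO = 79, W^SO = 79 + 3.5·79 = 355.5.
Deadweight loss = 255.5.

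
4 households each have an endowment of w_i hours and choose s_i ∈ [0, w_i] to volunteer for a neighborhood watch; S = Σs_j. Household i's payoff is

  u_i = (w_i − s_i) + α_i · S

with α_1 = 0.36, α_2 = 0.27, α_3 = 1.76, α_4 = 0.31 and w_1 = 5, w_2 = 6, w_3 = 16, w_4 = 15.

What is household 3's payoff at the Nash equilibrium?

28.16

∂u_i/∂s_i = α_i − 1, so household i contributes w_i if α_i > 1, else 0.
α_i > 1 for i ∈ {3}; NE contributions (0, 0, 16, 0), S = 16.
u_3 = (16 − 16) + 1.76·16 = 28.16.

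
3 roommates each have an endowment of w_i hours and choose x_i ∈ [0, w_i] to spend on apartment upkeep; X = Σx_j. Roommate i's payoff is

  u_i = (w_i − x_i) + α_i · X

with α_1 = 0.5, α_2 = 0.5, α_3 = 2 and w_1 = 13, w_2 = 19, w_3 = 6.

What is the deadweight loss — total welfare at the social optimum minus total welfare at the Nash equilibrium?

∂u_i/∂x_i = α_i − 1, so roommate i contributes w_i if α_i > 1, else 0.
α_i > 1 for i ∈ {3}; NE contributions (0, 0, 6), X = 6.
W^NE = Σw_i − X^NE + (Σα_i)·X^NE = 38 + 2·6 = 50.
Planner: ∂(Σu_j)/∂x_i = Σα_j − 1 = 2 > 0, so everyone contributes w_i; X^SO = 38, W^SO = 38 + 2·38 = 114.
Deadweight loss = 64.

64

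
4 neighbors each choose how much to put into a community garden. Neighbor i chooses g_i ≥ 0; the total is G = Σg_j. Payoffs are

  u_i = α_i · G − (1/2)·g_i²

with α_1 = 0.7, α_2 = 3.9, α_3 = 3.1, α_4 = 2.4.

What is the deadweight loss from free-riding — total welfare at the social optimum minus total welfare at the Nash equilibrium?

Neighbor i's FOC: ∂u_i/∂g_i = α_i − g_i = 0, so g_i* = α_i.
NE contributions = (0.7, 3.9, 3.1, 2.4); G = 10.1.
W^NE = (Σα)·G − ½Σα_i² = 10.1² − ½·31.07 = 86.475.
Planner sets g_i = Σα_j = 10.1 for every i, so G^SO = 4·10.1 = 40.4.
W^SO = (Σα)·G^SO − ½·4·(Σα)² = (4/2)·10.1² = 204.02.
Deadweight loss = W^SO − W^NE = 117.545.

117.545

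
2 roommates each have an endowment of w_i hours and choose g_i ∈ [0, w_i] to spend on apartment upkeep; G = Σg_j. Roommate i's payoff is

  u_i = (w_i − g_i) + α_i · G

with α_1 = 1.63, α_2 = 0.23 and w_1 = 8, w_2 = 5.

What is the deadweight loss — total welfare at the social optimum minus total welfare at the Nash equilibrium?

4.3

∂u_i/∂g_i = α_i − 1, so roommate i contributes w_i if α_i > 1, else 0.
α_i > 1 for i ∈ {1}; NE contributions (8, 0), G = 8.
W^NE = Σw_i − G^NE + (Σα_i)·G^NE = 13 + 0.86·8 = 19.88.
Planner: ∂(Σu_j)/∂g_i = Σα_j − 1 = 0.86 > 0, so everyone contributes w_i; G^SO = 13, W^SO = 13 + 0.86·13 = 24.18.
Deadweight loss = 4.3.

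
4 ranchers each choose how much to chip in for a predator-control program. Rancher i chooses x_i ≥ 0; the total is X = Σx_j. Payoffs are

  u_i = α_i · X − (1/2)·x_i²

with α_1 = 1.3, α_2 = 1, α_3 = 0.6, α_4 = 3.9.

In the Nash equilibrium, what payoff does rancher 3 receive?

Rancher i's FOC: ∂u_i/∂x_i = α_i − x_i = 0, so x_i* = α_i.
NE contributions = (1.3, 1, 0.6, 3.9); X = 6.8.
u_3 = α_3·X − ½·(x_3)² = 0.6·6.8 − ½·0.6² = 3.9.

3.9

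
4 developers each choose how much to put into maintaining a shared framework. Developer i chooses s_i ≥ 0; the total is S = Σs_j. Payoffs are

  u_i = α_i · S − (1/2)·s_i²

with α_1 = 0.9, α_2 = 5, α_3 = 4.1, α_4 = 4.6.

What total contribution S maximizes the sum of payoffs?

Planner FOC: ∂(Σu_j)/∂s_i = (Σα_j) − s_i = 0, so s_i^SO = Σα_j = 14.6 for every i; S^SO = 58.4.

58.4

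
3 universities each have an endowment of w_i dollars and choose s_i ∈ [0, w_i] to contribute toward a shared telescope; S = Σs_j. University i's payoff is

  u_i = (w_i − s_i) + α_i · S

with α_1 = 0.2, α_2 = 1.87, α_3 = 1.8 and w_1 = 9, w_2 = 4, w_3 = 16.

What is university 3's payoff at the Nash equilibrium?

36

∂u_i/∂s_i = α_i − 1, so university i contributes w_i if α_i > 1, else 0.
α_i > 1 for i ∈ {2, 3}; NE contributions (0, 4, 16), S = 20.
u_3 = (16 − 16) + 1.8·20 = 36.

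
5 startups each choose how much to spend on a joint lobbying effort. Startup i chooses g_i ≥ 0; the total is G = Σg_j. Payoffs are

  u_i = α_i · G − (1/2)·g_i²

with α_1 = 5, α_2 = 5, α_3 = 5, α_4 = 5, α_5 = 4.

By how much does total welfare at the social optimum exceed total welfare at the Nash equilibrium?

Startup i's FOC: ∂u_i/∂g_i = α_i − g_i = 0, so g_i* = α_i.
NE contributions = (5, 5, 5, 5, 4); G = 24.
W^NE = (Σα)·G − ½Σα_i² = 24² − ½·116 = 518.
Planner sets g_i = Σα_j = 24 for every i, so G^SO = 5·24 = 120.
W^SO = (Σα)·G^SO − ½·5·(Σα)² = (5/2)·24² = 1440.
Deadweight loss = W^SO − W^NE = 922.

922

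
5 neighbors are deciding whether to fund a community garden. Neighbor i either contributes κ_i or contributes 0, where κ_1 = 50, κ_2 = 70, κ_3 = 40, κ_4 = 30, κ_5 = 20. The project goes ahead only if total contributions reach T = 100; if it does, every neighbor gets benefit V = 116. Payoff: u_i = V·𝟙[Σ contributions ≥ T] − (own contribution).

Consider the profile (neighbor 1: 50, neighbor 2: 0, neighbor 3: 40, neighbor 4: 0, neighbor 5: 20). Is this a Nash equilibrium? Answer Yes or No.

Total = 110 ≥ 100: provided.
Neighbor 1 (pledges 50, payoff 66): dropping to 0 → total 60, payoff 0. No gain.
Neighbor 2 (pledges 0, payoff 116): pledging 70 → total 180, payoff 46. No gain.
Neighbor 3 (pledges 40, payoff 76): dropping to 0 → total 70, payoff 0. No gain.
Neighbor 4 (pledges 0, payoff 116): pledging 30 → total 140, payoff 86. No gain.
Neighbor 5 (pledges 20, payoff 96): dropping to 0 → total 90, payoff 0. No gain.

Yes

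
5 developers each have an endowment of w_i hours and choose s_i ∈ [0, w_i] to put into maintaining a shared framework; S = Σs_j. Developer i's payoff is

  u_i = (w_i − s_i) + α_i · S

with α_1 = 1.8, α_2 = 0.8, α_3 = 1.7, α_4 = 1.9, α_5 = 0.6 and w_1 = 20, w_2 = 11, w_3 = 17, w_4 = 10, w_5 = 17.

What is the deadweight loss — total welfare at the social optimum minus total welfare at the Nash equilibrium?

∂u_i/∂s_i = α_i − 1, so developer i contributes w_i if α_i > 1, else 0.
α_i > 1 for i ∈ {1, 3, 4}; NE contributions (20, 0, 17, 10, 0), S = 47.
W^NE = Σw_i − S^NE + (Σα_i)·S^NE = 75 + 5.8·47 = 347.6.
Planner: ∂(Σu_j)/∂s_i = Σα_j − 1 = 5.8 > 0, so everyone contributes w_i; S^SO = 75, W^SO = 75 + 5.8·75 = 510.
Deadweight loss = 162.4.

162.4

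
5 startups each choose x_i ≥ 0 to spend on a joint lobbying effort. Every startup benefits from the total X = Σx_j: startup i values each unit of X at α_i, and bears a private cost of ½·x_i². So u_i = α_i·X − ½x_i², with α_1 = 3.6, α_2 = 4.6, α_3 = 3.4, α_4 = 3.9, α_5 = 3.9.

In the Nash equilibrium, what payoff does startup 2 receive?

78.66

Startup i's FOC: ∂u_i/∂x_i = α_i − x_i = 0, so x_i* = α_i.
NE contributions = (3.6, 4.6, 3.4, 3.9, 3.9); X = 19.4.
u_2 = α_2·X − ½·(x_2)² = 4.6·19.4 − ½·4.6² = 78.66.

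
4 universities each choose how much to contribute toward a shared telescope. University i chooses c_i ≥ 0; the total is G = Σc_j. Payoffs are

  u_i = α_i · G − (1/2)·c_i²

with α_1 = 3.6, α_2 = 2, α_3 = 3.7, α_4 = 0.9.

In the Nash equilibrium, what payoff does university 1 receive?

University i's FOC: ∂u_i/∂c_i = α_i − c_i = 0, so c_i* = α_i.
NE contributions = (3.6, 2, 3.7, 0.9); G = 10.2.
u_1 = α_1·G − ½·(c_1)² = 3.6·10.2 − ½·3.6² = 30.24.

30.24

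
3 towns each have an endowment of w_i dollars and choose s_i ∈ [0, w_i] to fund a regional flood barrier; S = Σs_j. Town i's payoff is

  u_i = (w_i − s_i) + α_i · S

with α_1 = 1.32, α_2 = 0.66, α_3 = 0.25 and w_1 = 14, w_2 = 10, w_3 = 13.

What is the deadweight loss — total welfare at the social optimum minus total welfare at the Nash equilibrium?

28.29

∂u_i/∂s_i = α_i − 1, so town i contributes w_i if α_i > 1, else 0.
α_i > 1 for i ∈ {1}; NE contributions (14, 0, 0), S = 14.
W^NE = Σw_i − S^NE + (Σα_i)·S^NE = 37 + 1.23·14 = 54.22.
Planner: ∂(Σu_j)/∂s_i = Σα_j − 1 = 1.23 > 0, so everyone contributes w_i; S^SO = 37, W^SO = 37 + 1.23·37 = 82.51.
Deadweight loss = 28.29.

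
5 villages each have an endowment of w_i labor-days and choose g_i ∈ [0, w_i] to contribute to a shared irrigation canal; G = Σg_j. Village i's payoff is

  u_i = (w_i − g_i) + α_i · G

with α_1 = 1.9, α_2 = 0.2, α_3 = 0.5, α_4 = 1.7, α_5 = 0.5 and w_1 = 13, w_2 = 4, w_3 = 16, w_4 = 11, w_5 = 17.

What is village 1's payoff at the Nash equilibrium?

∂u_i/∂g_i = α_i − 1, so village i contributes w_i if α_i > 1, else 0.
α_i > 1 for i ∈ {1, 4}; NE contributions (13, 0, 0, 11, 0), G = 24.
u_1 = (13 − 13) + 1.9·24 = 45.6.

45.6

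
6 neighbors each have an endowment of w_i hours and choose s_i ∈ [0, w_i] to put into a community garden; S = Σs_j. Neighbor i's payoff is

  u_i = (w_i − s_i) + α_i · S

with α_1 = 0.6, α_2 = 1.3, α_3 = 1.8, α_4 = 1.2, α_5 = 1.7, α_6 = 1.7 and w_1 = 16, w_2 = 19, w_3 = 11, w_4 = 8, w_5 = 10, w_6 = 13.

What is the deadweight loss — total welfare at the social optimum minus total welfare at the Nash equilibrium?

∂u_i/∂s_i = α_i − 1, so neighbor i contributes w_i if α_i > 1, else 0.
α_i > 1 for i ∈ {2, 3, 4, 5, 6}; NE contributions (0, 19, 11, 8, 10, 13), S = 61.
W^NE = Σw_i − S^NE + (Σα_i)·S^NE = 77 + 7.3·61 = 522.3.
Planner: ∂(Σu_j)/∂s_i = Σα_j − 1 = 7.3 > 0, so everyone contributes w_i; S^SO = 77, W^SO = 77 + 7.3·77 = 639.1.
Deadweight loss = 116.8.

116.8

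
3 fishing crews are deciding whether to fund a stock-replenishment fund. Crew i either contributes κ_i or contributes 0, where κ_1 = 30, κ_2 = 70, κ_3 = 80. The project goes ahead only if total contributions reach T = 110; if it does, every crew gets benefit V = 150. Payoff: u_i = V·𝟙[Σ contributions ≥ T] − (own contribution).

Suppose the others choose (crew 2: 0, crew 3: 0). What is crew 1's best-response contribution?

0

Others' total = 0. Even contributing 30 gives 30 < 110: no benefit either way.
Best response: 0.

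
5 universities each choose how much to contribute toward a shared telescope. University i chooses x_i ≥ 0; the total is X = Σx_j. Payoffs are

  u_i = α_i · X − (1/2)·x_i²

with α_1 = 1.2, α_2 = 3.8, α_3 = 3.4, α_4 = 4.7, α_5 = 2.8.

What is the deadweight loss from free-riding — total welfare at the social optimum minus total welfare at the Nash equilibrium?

University i's FOC: ∂u_i/∂x_i = α_i − x_i = 0, so x_i* = α_i.
NE contributions = (1.2, 3.8, 3.4, 4.7, 2.8); X = 15.9.
W^NE = (Σα)·X − ½Σα_i² = 15.9² − ½·57.37 = 224.125.
Planner sets x_i = Σα_j = 15.9 for every i, so X^SO = 5·15.9 = 79.5.
W^SO = (Σα)·X^SO − ½·5·(Σα)² = (5/2)·15.9² = 632.025.
Deadweight loss = W^SO − W^NE = 407.9.

407.9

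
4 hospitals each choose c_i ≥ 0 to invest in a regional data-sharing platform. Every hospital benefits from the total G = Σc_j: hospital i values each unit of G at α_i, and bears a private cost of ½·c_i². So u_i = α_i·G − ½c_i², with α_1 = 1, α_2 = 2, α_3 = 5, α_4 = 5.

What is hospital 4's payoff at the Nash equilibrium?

52.5

Hospital i's FOC: ∂u_i/∂c_i = α_i − c_i = 0, so c_i* = α_i.
NE contributions = (1, 2, 5, 5); G = 13.
u_4 = α_4·G − ½·(c_4)² = 5·13 − ½·5² = 52.5.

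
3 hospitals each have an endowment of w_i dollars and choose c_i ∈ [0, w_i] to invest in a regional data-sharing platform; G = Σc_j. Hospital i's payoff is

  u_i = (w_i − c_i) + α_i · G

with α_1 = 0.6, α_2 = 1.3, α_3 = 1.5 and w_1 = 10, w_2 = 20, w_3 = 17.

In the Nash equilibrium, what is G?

37

∂u_i/∂c_i = α_i − 1, so hospital i contributes w_i if α_i > 1, else 0.
α_i > 1 for i ∈ {2, 3}; NE contributions (0, 20, 17), G = 37.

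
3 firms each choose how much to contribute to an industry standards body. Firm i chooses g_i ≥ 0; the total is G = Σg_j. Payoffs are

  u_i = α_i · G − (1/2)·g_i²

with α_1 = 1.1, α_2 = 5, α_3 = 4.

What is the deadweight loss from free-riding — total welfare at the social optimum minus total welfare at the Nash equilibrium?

Firm i's FOC: ∂u_i/∂g_i = α_i − g_i = 0, so g_i* = α_i.
NE contributions = (1.1, 5, 4); G = 10.1.
W^NE = (Σα)·G − ½Σα_i² = 10.1² − ½·42.21 = 80.905.
Planner sets g_i = Σα_j = 10.1 for every i, so G^SO = 3·10.1 = 30.3.
W^SO = (Σα)·G^SO − ½·3·(Σα)² = (3/2)·10.1² = 153.015.
Deadweight loss = W^SO − W^NE = 72.11.

72.11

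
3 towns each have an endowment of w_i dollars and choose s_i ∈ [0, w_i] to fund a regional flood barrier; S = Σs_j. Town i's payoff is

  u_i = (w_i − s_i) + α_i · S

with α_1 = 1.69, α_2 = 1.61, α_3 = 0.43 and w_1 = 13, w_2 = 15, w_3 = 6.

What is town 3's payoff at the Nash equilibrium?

18.04

∂u_i/∂s_i = α_i − 1, so town i contributes w_i if α_i > 1, else 0.
α_i > 1 for i ∈ {1, 2}; NE contributions (13, 15, 0), S = 28.
u_3 = (6 − 0) + 0.43·28 = 18.04.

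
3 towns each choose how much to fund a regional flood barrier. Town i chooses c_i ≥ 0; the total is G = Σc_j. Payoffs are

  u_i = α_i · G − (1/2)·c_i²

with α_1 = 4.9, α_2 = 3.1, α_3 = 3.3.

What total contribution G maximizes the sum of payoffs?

33.9

Planner FOC: ∂(Σu_j)/∂c_i = (Σα_j) − c_i = 0, so c_i^SO = Σα_j = 11.3 for every i; G^SO = 33.9.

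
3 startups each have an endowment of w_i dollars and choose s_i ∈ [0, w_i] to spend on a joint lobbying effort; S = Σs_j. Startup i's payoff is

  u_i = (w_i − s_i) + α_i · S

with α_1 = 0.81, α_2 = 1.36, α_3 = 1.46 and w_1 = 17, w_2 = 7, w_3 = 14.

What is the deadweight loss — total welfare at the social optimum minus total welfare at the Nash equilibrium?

44.71

∂u_i/∂s_i = α_i − 1, so startup i contributes w_i if α_i > 1, else 0.
α_i > 1 for i ∈ {2, 3}; NE contributions (0, 7, 14), S = 21.
W^NE = Σw_i − S^NE + (Σα_i)·S^NE = 38 + 2.63·21 = 93.23.
Planner: ∂(Σu_j)/∂s_i = Σα_j − 1 = 2.63 > 0, so everyone contributes w_i; S^SO = 38, W^SO = 38 + 2.63·38 = 137.94.
Deadweight loss = 44.71.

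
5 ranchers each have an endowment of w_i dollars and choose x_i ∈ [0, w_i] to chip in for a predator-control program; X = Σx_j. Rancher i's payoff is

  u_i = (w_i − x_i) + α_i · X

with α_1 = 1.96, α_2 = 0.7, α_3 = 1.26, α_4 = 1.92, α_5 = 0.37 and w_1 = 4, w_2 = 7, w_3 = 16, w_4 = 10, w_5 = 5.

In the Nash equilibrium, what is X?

∂u_i/∂x_i = α_i − 1, so rancher i contributes w_i if α_i > 1, else 0.
α_i > 1 for i ∈ {1, 3, 4}; NE contributions (4, 0, 16, 10, 0), X = 30.

30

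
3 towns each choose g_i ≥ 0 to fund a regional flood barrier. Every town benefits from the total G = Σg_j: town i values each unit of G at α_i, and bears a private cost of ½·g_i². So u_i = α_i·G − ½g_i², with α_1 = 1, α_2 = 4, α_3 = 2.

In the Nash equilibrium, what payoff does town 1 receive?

6.5

Town i's FOC: ∂u_i/∂g_i = α_i − g_i = 0, so g_i* = α_i.
NE contributions = (1, 4, 2); G = 7.
u_1 = α_1·G − ½·(g_1)² = 1·7 − ½·1² = 6.5.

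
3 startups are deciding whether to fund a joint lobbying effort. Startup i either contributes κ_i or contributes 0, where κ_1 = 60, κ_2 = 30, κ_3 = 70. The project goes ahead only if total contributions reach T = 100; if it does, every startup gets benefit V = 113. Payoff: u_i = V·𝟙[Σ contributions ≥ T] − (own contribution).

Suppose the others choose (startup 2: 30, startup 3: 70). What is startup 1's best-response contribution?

0

Others' total = 100 ≥ 100; contributing adds cost 60 for no extra benefit.
Best response: 0.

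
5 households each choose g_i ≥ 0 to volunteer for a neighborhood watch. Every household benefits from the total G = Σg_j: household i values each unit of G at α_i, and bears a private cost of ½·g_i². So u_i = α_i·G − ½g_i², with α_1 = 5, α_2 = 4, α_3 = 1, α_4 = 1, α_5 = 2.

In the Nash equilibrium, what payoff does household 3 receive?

12.5

Household i's FOC: ∂u_i/∂g_i = α_i − g_i = 0, so g_i* = α_i.
NE contributions = (5, 4, 1, 1, 2); G = 13.
u_3 = α_3·G − ½·(g_3)² = 1·13 − ½·1² = 12.5.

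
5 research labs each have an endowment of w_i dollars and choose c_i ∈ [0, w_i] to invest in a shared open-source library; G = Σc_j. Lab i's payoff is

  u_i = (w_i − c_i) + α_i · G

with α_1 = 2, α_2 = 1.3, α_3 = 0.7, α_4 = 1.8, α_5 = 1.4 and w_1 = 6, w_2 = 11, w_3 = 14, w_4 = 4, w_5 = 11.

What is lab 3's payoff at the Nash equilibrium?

∂u_i/∂c_i = α_i − 1, so lab i contributes w_i if α_i > 1, else 0.
α_i > 1 for i ∈ {1, 2, 4, 5}; NE contributions (6, 11, 0, 4, 11), G = 32.
u_3 = (14 − 0) + 0.7·32 = 36.4.

36.4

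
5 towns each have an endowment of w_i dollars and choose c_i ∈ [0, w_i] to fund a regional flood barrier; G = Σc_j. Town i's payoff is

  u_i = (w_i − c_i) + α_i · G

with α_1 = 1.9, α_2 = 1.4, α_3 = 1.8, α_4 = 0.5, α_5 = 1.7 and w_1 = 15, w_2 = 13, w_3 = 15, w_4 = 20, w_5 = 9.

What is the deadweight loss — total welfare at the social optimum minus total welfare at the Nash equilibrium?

∂u_i/∂c_i = α_i − 1, so town i contributes w_i if α_i > 1, else 0.
α_i > 1 for i ∈ {1, 2, 3, 5}; NE contributions (15, 13, 15, 0, 9), G = 52.
W^NE = Σw_i − G^NE + (Σα_i)·G^NE = 72 + 6.3·52 = 399.6.
Planner: ∂(Σu_j)/∂c_i = Σα_j − 1 = 6.3 > 0, so everyone contributes w_i; G^SO = 72, W^SO = 72 + 6.3·72 = 525.6.
Deadweight loss = 126.

126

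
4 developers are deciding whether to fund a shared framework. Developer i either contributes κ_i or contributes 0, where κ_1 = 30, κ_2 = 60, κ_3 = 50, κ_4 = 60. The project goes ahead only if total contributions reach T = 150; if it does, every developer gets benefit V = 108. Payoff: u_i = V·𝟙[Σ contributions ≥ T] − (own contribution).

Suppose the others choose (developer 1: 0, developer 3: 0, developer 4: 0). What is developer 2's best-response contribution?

0

Others' total = 0. Even contributing 60 gives 60 < 150: no benefit either way.
Best response: 0.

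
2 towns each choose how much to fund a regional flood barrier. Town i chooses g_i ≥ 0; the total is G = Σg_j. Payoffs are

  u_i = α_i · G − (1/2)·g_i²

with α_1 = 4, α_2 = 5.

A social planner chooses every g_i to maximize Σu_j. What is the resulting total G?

Planner FOC: ∂(Σu_j)/∂g_i = (Σα_j) − g_i = 0, so g_i^SO = Σα_j = 9 for every i; G^SO = 18.

18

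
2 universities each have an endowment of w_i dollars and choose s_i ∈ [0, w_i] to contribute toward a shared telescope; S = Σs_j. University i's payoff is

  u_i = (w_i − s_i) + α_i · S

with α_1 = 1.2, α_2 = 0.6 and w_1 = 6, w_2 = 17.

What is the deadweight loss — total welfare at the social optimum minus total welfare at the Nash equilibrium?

13.6

∂u_i/∂s_i = α_i − 1, so university i contributes w_i if α_i > 1, else 0.
α_i > 1 for i ∈ {1}; NE contributions (6, 0), S = 6.
W^NE = Σw_i − S^NE + (Σα_i)·S^NE = 23 + 0.8·6 = 27.8.
Planner: ∂(Σu_j)/∂s_i = Σα_j − 1 = 0.8 > 0, so everyone contributes w_i; S^SO = 23, W^SO = 23 + 0.8·23 = 41.4.
Deadweight loss = 13.6.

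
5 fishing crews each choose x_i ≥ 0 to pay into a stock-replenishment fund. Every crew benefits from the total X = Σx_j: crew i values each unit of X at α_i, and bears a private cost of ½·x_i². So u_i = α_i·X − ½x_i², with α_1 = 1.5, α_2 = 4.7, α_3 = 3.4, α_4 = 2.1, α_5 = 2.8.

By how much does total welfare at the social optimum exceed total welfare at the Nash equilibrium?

Crew i's FOC: ∂u_i/∂x_i = α_i − x_i = 0, so x_i* = α_i.
NE contributions = (1.5, 4.7, 3.4, 2.1, 2.8); X = 14.5.
W^NE = (Σα)·X − ½Σα_i² = 14.5² − ½·48.15 = 186.175.
Planner sets x_i = Σα_j = 14.5 for every i, so X^SO = 5·14.5 = 72.5.
W^SO = (Σα)·X^SO − ½·5·(Σα)² = (5/2)·14.5² = 525.625.
Deadweight loss = W^SO − W^NE = 339.45.

339.45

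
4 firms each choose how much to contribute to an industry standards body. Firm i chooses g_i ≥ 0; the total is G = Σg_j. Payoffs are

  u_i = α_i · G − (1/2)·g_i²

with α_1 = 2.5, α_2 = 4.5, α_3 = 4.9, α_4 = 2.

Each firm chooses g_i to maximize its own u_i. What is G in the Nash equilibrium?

13.9

Firm i's FOC: ∂u_i/∂g_i = α_i − g_i = 0, so g_i* = α_i.
NE contributions = (2.5, 4.5, 4.9, 2); G = 13.9.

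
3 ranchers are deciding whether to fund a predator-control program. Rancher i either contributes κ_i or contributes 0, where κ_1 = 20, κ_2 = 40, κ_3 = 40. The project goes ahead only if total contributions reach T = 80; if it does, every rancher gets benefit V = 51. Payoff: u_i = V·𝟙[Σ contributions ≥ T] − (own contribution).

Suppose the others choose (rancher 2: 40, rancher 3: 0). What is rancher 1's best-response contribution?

0

Others' total = 40. Even contributing 20 gives 60 < 80: no benefit either way.
Best response: 0.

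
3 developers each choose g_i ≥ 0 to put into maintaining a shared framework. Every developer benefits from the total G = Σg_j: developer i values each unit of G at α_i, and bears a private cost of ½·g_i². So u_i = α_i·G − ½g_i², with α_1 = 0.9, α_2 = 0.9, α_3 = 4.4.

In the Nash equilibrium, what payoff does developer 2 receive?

5.175

Developer i's FOC: ∂u_i/∂g_i = α_i − g_i = 0, so g_i* = α_i.
NE contributions = (0.9, 0.9, 4.4); G = 6.2.
u_2 = α_2·G − ½·(g_2)² = 0.9·6.2 − ½·0.9² = 5.175.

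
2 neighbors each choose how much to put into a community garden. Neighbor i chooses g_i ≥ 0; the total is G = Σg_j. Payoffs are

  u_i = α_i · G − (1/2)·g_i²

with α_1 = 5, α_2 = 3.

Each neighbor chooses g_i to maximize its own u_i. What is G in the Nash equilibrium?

Neighbor i's FOC: ∂u_i/∂g_i = α_i − g_i = 0, so g_i* = α_i.
NE contributions = (5, 3); G = 8.

8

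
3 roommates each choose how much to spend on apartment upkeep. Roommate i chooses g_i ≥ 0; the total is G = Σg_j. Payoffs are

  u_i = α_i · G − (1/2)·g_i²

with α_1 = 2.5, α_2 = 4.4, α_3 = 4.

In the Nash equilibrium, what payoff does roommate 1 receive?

Roommate i's FOC: ∂u_i/∂g_i = α_i − g_i = 0, so g_i* = α_i.
NE contributions = (2.5, 4.4, 4); G = 10.9.
u_1 = α_1·G − ½·(g_1)² = 2.5·10.9 − ½·2.5² = 24.125.

24.125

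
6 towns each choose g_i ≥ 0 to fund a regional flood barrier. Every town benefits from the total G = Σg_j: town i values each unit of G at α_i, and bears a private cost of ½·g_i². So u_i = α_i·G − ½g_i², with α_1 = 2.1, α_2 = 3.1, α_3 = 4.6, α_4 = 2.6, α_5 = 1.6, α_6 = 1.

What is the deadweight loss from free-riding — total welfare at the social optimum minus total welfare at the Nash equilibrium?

Town i's FOC: ∂u_i/∂g_i = α_i − g_i = 0, so g_i* = α_i.
NE contributions = (2.1, 3.1, 4.6, 2.6, 1.6, 1); G = 15.
W^NE = (Σα)·G − ½Σα_i² = 15² − ½·45.5 = 202.25.
Planner sets g_i = Σα_j = 15 for every i, so G^SO = 6·15 = 90.
W^SO = (Σα)·G^SO − ½·6·(Σα)² = (6/2)·15² = 675.
Deadweight loss = W^SO − W^NE = 472.75.

472.75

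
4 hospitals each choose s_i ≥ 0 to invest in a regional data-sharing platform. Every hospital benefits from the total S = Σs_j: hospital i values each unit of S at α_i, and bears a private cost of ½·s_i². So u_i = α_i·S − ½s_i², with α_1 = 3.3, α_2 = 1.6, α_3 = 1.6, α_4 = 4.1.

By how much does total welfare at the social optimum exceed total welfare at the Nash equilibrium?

128.77

Hospital i's FOC: ∂u_i/∂s_i = α_i − s_i = 0, so s_i* = α_i.
NE contributions = (3.3, 1.6, 1.6, 4.1); S = 10.6.
W^NE = (Σα)·S − ½Σα_i² = 10.6² − ½·32.82 = 95.95.
Planner sets s_i = Σα_j = 10.6 for every i, so S^SO = 4·10.6 = 42.4.
W^SO = (Σα)·S^SO − ½·4·(Σα)² = (4/2)·10.6² = 224.72.
Deadweight loss = W^SO − W^NE = 128.77.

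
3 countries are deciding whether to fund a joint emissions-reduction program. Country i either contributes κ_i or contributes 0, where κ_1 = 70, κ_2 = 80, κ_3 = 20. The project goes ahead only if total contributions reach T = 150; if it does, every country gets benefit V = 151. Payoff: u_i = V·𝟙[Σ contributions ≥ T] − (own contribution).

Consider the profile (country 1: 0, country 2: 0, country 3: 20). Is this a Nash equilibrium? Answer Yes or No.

Total = 20 < 150: not provided.
Country 1 (pledges 0, payoff 0): pledging 70 → total 90, payoff -70. No gain.
Country 2 (pledges 0, payoff 0): pledging 80 → total 100, payoff -80. No gain.
Country 3 (pledges 20, payoff -20): dropping to 0 → total 0, payoff 0. Profitable deviation.

No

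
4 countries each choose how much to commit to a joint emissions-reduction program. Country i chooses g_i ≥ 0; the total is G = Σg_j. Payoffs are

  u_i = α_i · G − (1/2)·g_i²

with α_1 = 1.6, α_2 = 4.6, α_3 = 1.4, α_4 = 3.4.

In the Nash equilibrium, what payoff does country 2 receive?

Country i's FOC: ∂u_i/∂g_i = α_i − g_i = 0, so g_i* = α_i.
NE contributions = (1.6, 4.6, 1.4, 3.4); G = 11.
u_2 = α_2·G − ½·(g_2)² = 4.6·11 − ½·4.6² = 40.02.

40.02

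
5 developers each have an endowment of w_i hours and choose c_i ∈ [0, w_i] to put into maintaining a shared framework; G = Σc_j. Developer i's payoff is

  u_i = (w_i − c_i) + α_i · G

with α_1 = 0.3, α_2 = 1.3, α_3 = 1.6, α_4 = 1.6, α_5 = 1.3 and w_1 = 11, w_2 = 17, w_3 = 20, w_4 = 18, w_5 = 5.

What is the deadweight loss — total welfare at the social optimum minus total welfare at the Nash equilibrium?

56.1

∂u_i/∂c_i = α_i − 1, so developer i contributes w_i if α_i > 1, else 0.
α_i > 1 for i ∈ {2, 3, 4, 5}; NE contributions (0, 17, 20, 18, 5), G = 60.
W^NE = Σw_i − G^NE + (Σα_i)·G^NE = 71 + 5.1·60 = 377.
Planner: ∂(Σu_j)/∂c_i = Σα_j − 1 = 5.1 > 0, so everyone contributes w_i; G^SO = 71, W^SO = 71 + 5.1·71 = 433.1.
Deadweight loss = 56.1.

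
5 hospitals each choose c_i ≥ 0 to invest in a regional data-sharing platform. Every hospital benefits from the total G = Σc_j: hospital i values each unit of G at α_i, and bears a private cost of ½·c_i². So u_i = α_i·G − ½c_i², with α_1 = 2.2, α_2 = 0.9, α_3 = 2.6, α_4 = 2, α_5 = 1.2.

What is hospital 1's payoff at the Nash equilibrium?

Hospital i's FOC: ∂u_i/∂c_i = α_i − c_i = 0, so c_i* = α_i.
NE contributions = (2.2, 0.9, 2.6, 2, 1.2); G = 8.9.
u_1 = α_1·G − ½·(c_1)² = 2.2·8.9 − ½·2.2² = 17.16.

17.16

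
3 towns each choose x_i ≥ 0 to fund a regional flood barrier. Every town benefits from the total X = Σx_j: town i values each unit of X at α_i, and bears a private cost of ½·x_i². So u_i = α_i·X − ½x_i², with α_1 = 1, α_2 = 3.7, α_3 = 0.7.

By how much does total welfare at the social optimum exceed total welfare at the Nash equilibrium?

Town i's FOC: ∂u_i/∂x_i = α_i − x_i = 0, so x_i* = α_i.
NE contributions = (1, 3.7, 0.7); X = 5.4.
W^NE = (Σα)·X − ½Σα_i² = 5.4² − ½·15.18 = 21.57.
Planner sets x_i = Σα_j = 5.4 for every i, so X^SO = 3·5.4 = 16.2.
W^SO = (Σα)·X^SO − ½·3·(Σα)² = (3/2)·5.4² = 43.74.
Deadweight loss = W^SO − W^NE = 22.17.

22.17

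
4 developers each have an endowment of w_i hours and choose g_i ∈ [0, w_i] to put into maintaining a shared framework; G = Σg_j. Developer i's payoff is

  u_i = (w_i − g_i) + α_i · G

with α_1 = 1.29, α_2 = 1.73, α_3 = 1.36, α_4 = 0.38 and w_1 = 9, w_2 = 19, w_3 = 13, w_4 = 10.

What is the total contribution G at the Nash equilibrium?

∂u_i/∂g_i = α_i − 1, so developer i contributes w_i if α_i > 1, else 0.
α_i > 1 for i ∈ {1, 2, 3}; NE contributions (9, 19, 13, 0), G = 41.

41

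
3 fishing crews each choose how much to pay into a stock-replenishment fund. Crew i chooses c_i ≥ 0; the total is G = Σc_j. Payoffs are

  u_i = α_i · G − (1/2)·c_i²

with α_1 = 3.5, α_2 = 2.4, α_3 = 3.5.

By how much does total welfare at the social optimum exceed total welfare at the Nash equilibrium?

59.31

Crew i's FOC: ∂u_i/∂c_i = α_i − c_i = 0, so c_i* = α_i.
NE contributions = (3.5, 2.4, 3.5); G = 9.4.
W^NE = (Σα)·G − ½Σα_i² = 9.4² − ½·30.26 = 73.23.
Planner sets c_i = Σα_j = 9.4 for every i, so G^SO = 3·9.4 = 28.2.
W^SO = (Σα)·G^SO − ½·3·(Σα)² = (3/2)·9.4² = 132.54.
Deadweight loss = W^SO − W^NE = 59.31.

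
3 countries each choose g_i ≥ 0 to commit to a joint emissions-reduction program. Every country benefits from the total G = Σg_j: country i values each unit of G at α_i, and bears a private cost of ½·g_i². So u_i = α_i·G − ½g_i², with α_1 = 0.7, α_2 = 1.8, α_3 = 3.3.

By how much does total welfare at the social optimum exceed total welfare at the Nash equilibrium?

Country i's FOC: ∂u_i/∂g_i = α_i − g_i = 0, so g_i* = α_i.
NE contributions = (0.7, 1.8, 3.3); G = 5.8.
W^NE = (Σα)·G − ½Σα_i² = 5.8² − ½·14.62 = 26.33.
Planner sets g_i = Σα_j = 5.8 for every i, so G^SO = 3·5.8 = 17.4.
W^SO = (Σα)·G^SO − ½·3·(Σα)² = (3/2)·5.8² = 50.46.
Deadweight loss = W^SO − W^NE = 24.13.

24.13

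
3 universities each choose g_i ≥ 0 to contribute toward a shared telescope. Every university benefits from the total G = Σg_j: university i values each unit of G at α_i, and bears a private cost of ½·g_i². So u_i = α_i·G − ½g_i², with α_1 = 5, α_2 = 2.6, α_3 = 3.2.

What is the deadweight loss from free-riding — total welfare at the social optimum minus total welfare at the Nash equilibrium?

University i's FOC: ∂u_i/∂g_i = α_i − g_i = 0, so g_i* = α_i.
NE contributions = (5, 2.6, 3.2); G = 10.8.
W^NE = (Σα)·G − ½Σα_i² = 10.8² − ½·42 = 95.64.
Planner sets g_i = Σα_j = 10.8 for every i, so G^SO = 3·10.8 = 32.4.
W^SO = (Σα)·G^SO − ½·3·(Σα)² = (3/2)·10.8² = 174.96.
Deadweight loss = W^SO − W^NE = 79.32.

79.32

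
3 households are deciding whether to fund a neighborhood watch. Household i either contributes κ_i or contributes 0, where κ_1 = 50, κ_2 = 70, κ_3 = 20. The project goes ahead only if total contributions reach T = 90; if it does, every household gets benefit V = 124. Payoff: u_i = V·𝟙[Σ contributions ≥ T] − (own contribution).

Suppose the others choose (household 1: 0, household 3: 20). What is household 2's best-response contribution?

70

Others' total = 20. Contributing 70 brings total to 90 ≥ 90: gain V − κ_2 = 54.
Best response: 70.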